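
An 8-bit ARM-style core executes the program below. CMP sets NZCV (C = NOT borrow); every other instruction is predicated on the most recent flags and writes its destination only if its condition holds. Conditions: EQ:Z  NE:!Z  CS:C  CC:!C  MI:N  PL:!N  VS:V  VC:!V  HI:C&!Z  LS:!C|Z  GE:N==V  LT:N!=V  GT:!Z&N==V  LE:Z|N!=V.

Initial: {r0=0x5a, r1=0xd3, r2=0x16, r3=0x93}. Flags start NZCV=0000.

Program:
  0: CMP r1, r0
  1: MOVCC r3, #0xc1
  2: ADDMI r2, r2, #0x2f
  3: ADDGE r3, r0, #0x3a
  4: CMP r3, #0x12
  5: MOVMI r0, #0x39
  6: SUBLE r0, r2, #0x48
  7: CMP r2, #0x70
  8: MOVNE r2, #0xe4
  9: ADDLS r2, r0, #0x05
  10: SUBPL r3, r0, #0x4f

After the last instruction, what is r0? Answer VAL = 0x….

[0] flags=0011 → (cmp)
[1] flags=0011 CC?F → skip
[2] flags=0011 MI?F → skip
[3] flags=0011 GE?F → skip
[4] flags=1010 → (cmp)
[5] flags=1010 MI?T → r0=0x39
[6] flags=1010 LE?T → r0=0xce
[7] flags=1000 → (cmp)
[8] flags=1000 NE?T → r2=0xe4
[9] flags=1000 LS?T → r2=0xd3
[10] flags=1000 PL?F → skip

VAL = 0xce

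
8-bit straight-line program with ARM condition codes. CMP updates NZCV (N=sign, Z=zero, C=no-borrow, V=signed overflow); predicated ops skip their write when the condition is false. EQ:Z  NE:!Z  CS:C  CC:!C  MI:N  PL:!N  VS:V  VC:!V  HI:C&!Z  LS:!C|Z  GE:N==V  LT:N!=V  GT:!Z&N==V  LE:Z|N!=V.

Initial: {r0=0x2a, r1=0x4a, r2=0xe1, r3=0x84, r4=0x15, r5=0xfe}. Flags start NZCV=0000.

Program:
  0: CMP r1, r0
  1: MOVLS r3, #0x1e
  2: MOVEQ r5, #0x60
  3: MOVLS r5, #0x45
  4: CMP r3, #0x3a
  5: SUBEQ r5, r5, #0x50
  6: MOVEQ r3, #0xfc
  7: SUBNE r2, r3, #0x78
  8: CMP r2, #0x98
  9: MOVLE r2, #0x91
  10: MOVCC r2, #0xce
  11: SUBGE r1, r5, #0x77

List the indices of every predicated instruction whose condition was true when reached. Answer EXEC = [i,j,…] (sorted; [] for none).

[0] flags=0010 → (cmp)
[1] flags=0010 LS?F → skip
[2] flags=0010 EQ?F → skip
[3] flags=0010 LS?F → skip
[4] flags=0011 → (cmp)
[5] flags=0011 EQ?F → skip
[6] flags=0011 EQ?F → skip
[7] flags=0011 NE?T → r2=0x0c
[8] flags=0000 → (cmp)
[9] flags=0000 LE?F → skip
[10] flags=0000 CC?T → r2=0xce
[11] flags=0000 GE?T → r1=0x87

EXEC = [7,10,11]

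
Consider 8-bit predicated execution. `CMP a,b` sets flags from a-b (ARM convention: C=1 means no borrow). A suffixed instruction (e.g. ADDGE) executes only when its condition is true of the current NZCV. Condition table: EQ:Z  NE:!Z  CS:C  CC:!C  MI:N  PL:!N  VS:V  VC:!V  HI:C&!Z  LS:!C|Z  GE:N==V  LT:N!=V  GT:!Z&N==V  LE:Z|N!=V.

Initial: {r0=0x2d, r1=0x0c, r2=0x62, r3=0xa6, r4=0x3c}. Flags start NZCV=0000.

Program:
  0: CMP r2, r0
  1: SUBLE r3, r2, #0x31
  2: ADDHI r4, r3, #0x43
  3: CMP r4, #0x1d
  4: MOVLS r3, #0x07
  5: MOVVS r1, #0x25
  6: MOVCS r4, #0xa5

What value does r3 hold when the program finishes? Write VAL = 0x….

0: ✓ CMP  NZCV=0010
1: · SUBLE
2: ✓ ADDHI  r4←0xe9
3: ✓ CMP  NZCV=1010
4: · MOVLS
5: · MOVVS
6: ✓ MOVCS  r4←0xa5

VAL = 0xa6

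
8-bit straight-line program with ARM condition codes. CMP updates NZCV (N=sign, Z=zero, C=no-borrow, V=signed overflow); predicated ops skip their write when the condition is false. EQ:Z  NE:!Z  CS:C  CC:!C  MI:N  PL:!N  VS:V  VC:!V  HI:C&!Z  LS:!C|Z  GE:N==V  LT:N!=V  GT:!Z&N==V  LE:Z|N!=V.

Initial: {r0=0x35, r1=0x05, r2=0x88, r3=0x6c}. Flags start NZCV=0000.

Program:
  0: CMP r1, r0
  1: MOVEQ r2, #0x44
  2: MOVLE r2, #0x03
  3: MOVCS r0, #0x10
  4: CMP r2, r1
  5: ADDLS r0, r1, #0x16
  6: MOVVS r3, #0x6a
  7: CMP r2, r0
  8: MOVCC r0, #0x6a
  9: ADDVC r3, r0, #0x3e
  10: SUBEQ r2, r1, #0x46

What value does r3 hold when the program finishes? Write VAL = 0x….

[0] flags=1000 → (cmp)
[1] flags=1000 EQ?F → skip
[2] flags=1000 LE?T → r2=0x03
[3] flags=1000 CS?F → skip
[4] flags=1000 → (cmp)
[5] flags=1000 LS?T → r0=0x1b
[6] flags=1000 VS?F → skip
[7] flags=1000 → (cmp)
[8] flags=1000 CC?T → r0=0x6a
[9] flags=1000 VC?T → r3=0xa8
[10] flags=1000 EQ?F → skip

VAL = 0xa8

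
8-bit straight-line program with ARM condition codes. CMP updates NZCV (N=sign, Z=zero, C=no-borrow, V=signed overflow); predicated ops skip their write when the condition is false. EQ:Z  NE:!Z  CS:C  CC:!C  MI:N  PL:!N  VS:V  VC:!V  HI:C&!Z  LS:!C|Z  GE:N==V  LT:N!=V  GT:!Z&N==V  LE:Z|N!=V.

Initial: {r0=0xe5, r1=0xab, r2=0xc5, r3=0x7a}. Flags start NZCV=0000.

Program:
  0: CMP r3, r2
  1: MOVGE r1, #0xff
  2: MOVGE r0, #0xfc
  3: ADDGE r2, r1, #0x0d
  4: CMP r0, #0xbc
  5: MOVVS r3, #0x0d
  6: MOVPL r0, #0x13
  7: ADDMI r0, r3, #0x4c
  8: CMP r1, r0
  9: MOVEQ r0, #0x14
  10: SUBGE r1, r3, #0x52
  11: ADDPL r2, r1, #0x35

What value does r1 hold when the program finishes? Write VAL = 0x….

[0] flags=1001 → (cmp)
[1] flags=1001 GE?T → r1=0xff
[2] flags=1001 GE?T → r0=0xfc
[3] flags=1001 GE?T → r2=0x0c
[4] flags=0010 → (cmp)
[5] flags=0010 VS?F → skip
[6] flags=0010 PL?T → r0=0x13
[7] flags=0010 MI?F → skip
[8] flags=1010 → (cmp)
[9] flags=1010 EQ?F → skip
[10] flags=1010 GE?F → skip
[11] flags=1010 PL?F → skip

VAL = 0xff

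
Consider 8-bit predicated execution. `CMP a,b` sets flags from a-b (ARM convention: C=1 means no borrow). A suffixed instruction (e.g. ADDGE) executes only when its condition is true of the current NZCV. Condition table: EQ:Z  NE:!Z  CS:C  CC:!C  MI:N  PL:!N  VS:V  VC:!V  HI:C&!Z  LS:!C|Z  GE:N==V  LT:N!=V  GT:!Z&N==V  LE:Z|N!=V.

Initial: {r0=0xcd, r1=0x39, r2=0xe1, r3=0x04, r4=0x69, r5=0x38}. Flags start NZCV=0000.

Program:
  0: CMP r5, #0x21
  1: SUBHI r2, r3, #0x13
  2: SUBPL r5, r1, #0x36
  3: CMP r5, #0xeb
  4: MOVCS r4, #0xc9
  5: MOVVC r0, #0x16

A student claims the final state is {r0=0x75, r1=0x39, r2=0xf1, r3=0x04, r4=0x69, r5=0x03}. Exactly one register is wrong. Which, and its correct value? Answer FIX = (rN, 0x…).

FIX = (r0, 0x16)

0: ✓ CMP  NZCV=0010
1: ✓ SUBHI  r2←0xf1
2: ✓ SUBPL  r5←0x03
3: ✓ CMP  NZCV=0000
4: · MOVCS
5: ✓ MOVVC  r0←0x16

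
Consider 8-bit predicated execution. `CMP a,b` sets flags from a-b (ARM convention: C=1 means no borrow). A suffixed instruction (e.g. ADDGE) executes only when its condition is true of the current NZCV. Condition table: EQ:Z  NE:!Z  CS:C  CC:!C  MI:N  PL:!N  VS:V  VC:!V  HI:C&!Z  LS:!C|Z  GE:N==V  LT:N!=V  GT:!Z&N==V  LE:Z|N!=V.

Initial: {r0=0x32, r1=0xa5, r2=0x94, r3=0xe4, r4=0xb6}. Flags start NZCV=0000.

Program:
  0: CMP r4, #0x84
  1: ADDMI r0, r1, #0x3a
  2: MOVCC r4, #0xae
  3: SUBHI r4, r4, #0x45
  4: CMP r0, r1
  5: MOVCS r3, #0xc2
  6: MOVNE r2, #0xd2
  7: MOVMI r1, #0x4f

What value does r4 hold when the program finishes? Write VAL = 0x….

0: ✓ CMP  NZCV=0010
1: · ADDMI
2: · MOVCC
3: ✓ SUBHI  r4←0x71
4: ✓ CMP  NZCV=1001
5: · MOVCS
6: ✓ MOVNE  r2←0xd2
7: ✓ MOVMI  r1←0x4f

VAL = 0x71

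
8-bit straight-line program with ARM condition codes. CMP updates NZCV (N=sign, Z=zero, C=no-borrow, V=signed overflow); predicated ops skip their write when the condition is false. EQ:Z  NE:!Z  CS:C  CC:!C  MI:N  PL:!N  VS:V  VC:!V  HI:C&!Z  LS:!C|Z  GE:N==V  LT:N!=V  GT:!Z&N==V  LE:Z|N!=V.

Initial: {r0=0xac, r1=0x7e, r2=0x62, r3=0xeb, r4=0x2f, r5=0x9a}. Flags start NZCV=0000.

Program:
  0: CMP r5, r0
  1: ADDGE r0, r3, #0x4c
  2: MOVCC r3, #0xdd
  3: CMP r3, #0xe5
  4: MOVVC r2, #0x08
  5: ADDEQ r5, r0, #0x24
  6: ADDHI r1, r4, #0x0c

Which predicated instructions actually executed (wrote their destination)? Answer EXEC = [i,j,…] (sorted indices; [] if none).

EXEC = [2,4]

0: ✓ CMP  NZCV=1000
1: · ADDGE
2: ✓ MOVCC  r3←0xdd
3: ✓ CMP  NZCV=1000
4: ✓ MOVVC  r2←0x08
5: · ADDEQ
6: · ADDHI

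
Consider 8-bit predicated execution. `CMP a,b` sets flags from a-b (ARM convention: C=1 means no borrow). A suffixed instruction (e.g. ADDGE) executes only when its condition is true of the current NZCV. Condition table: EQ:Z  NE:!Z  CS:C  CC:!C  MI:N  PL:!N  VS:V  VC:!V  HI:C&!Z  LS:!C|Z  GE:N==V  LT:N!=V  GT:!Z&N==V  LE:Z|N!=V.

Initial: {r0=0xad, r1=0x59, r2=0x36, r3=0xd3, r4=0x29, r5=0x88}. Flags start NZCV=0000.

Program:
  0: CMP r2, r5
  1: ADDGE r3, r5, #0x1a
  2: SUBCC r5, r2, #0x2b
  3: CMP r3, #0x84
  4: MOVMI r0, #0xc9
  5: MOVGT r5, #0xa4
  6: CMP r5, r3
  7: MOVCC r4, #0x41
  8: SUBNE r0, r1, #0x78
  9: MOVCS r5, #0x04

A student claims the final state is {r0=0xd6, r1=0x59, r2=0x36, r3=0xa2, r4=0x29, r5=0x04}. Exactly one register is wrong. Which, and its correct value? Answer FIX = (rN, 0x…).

FIX = (r0, 0xe1)

0: ✓ CMP  NZCV=1001
1: ✓ ADDGE  r3←0xa2
2: ✓ SUBCC  r5←0x0b
3: ✓ CMP  NZCV=0010
4: · MOVMI
5: ✓ MOVGT  r5←0xa4
6: ✓ CMP  NZCV=0010
7: · MOVCC
8: ✓ SUBNE  r0←0xe1
9: ✓ MOVCS  r5←0x04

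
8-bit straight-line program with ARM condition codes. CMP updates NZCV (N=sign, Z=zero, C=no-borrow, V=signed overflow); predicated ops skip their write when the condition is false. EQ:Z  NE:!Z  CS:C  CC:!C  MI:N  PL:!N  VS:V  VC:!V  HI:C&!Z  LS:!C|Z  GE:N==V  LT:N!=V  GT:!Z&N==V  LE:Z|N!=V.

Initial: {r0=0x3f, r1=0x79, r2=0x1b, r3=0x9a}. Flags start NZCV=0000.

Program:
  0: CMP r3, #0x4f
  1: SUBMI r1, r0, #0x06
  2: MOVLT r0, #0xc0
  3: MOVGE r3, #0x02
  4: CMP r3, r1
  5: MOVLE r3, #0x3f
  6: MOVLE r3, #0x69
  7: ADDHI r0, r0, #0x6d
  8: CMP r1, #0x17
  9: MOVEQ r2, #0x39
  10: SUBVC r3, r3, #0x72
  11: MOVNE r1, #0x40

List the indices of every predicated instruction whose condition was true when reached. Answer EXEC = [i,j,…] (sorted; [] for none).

EXEC = [2,5,6,7,10,11]

[0] flags=0011 → (cmp)
[1] flags=0011 MI?F → skip
[2] flags=0011 LT?T → r0=0xc0
[3] flags=0011 GE?F → skip
[4] flags=0011 → (cmp)
[5] flags=0011 LE?T → r3=0x3f
[6] flags=0011 LE?T → r3=0x69
[7] flags=0011 HI?T → r0=0x2d
[8] flags=0010 → (cmp)
[9] flags=0010 EQ?F → skip
[10] flags=0010 VC?T → r3=0xf7
[11] flags=0010 NE?T → r1=0x40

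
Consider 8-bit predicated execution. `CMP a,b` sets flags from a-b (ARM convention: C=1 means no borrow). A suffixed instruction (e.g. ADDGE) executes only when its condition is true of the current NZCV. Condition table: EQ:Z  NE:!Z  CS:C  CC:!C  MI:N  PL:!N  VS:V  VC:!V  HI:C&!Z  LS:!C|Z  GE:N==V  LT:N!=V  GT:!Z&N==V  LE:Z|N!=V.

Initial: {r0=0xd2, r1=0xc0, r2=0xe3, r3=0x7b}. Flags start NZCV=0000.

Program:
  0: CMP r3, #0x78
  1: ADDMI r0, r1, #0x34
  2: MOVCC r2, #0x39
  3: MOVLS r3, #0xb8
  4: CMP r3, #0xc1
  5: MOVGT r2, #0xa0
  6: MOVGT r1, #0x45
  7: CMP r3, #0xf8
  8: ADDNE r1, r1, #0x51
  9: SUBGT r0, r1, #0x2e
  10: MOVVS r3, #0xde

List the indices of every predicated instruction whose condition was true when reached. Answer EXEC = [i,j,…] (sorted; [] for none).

[0] flags=0010 → (cmp)
[1] flags=0010 MI?F → skip
[2] flags=0010 CC?F → skip
[3] flags=0010 LS?F → skip
[4] flags=1001 → (cmp)
[5] flags=1001 GT?T → r2=0xa0
[6] flags=1001 GT?T → r1=0x45
[7] flags=1001 → (cmp)
[8] flags=1001 NE?T → r1=0x96
[9] flags=1001 GT?T → r0=0x68
[10] flags=1001 VS?T → r3=0xde

EXEC = [5,6,8,9,10]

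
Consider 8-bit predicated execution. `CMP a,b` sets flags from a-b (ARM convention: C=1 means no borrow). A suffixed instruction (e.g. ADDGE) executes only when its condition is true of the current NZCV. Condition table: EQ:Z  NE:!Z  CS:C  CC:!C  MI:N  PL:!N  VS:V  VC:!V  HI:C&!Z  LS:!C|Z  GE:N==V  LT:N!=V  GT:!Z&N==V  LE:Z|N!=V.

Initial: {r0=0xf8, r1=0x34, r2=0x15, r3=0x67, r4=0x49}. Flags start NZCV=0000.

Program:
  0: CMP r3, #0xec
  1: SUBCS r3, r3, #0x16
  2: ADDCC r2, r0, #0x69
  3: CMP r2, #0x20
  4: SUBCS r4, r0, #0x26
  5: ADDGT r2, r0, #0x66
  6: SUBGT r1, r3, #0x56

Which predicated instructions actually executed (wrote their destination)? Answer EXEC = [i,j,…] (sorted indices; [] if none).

0: ✓ CMP  NZCV=0000
1: · SUBCS
2: ✓ ADDCC  r2←0x61
3: ✓ CMP  NZCV=0010
4: ✓ SUBCS  r4←0xd2
5: ✓ ADDGT  r2←0x5e
6: ✓ SUBGT  r1←0x11

EXEC = [2,4,5,6]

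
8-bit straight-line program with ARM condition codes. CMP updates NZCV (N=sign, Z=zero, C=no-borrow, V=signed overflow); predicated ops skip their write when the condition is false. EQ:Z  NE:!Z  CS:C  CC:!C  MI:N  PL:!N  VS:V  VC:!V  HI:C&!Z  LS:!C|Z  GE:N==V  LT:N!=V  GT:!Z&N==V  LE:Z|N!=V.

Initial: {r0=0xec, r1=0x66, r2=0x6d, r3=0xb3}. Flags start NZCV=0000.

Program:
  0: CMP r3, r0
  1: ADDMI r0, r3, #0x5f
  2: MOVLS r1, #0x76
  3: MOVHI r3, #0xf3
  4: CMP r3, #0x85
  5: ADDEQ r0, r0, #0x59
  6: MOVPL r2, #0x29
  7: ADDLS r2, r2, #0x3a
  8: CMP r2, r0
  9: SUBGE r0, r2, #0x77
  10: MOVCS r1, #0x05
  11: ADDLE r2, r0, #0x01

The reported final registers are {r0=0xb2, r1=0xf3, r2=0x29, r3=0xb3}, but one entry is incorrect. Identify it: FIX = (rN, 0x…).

0: ✓ CMP  NZCV=1000
1: ✓ ADDMI  r0←0x12
2: ✓ MOVLS  r1←0x76
3: · MOVHI
4: ✓ CMP  NZCV=0010
5: · ADDEQ
6: ✓ MOVPL  r2←0x29
7: · ADDLS
8: ✓ CMP  NZCV=0010
9: ✓ SUBGE  r0←0xb2
10: ✓ MOVCS  r1←0x05
11: · ADDLE

FIX = (r1, 0x05)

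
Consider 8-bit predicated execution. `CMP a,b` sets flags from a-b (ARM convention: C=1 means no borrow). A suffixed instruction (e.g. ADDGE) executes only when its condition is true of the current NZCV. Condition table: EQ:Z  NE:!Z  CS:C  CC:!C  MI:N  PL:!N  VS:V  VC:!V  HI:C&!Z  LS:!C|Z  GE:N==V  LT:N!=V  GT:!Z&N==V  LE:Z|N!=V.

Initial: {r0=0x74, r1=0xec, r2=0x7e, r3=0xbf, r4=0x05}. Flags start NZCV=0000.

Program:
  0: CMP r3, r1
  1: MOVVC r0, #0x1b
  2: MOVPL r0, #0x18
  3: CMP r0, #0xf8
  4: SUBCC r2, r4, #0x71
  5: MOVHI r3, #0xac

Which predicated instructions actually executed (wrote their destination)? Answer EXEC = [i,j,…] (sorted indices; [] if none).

EXEC = [1,4]

[0] flags=1000 → (cmp)
[1] flags=1000 VC?T → r0=0x1b
[2] flags=1000 PL?F → skip
[3] flags=0000 → (cmp)
[4] flags=0000 CC?T → r2=0x94
[5] flags=0000 HI?F → skip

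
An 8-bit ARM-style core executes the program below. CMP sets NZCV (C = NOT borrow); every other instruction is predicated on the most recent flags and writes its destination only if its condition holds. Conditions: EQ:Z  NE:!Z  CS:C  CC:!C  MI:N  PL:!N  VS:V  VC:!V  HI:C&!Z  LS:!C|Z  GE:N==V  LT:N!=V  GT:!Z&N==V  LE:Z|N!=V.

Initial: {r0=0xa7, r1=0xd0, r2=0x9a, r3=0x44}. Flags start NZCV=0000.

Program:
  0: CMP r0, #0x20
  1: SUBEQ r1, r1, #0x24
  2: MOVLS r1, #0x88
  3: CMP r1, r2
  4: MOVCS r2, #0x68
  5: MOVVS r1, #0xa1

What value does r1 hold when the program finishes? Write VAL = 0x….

[0] flags=1010 → (cmp)
[1] flags=1010 EQ?F → skip
[2] flags=1010 LS?F → skip
[3] flags=0010 → (cmp)
[4] flags=0010 CS?T → r2=0x68
[5] flags=0010 VS?F → skip

VAL = 0xd0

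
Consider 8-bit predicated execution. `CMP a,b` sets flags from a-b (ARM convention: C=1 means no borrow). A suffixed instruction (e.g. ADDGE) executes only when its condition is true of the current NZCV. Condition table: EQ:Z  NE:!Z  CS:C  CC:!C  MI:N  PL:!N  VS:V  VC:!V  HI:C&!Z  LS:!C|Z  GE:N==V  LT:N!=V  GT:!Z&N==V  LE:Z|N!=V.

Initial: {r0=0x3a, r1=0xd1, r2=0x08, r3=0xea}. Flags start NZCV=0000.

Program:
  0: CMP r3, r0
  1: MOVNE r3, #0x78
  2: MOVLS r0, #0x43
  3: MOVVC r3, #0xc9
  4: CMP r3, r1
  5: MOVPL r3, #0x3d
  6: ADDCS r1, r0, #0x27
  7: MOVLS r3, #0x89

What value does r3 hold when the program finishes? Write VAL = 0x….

VAL = 0x89

[0] flags=1010 → (cmp)
[1] flags=1010 NE?T → r3=0x78
[2] flags=1010 LS?F → skip
[3] flags=1010 VC?T → r3=0xc9
[4] flags=1000 → (cmp)
[5] flags=1000 PL?F → skip
[6] flags=1000 CS?F → skip
[7] flags=1000 LS?T → r3=0x89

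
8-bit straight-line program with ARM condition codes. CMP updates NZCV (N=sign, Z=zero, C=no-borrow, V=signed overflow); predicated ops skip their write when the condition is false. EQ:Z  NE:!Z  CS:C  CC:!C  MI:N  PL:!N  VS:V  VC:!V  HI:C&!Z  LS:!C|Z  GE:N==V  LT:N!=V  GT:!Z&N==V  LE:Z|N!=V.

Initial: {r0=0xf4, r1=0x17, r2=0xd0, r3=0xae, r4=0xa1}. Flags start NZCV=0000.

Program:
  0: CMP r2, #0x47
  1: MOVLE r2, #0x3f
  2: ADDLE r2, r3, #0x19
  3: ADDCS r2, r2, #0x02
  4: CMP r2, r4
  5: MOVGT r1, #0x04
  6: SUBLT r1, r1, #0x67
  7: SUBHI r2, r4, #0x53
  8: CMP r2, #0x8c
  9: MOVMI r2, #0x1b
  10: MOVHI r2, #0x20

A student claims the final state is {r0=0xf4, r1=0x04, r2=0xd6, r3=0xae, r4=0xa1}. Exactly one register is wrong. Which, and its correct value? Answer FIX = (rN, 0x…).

FIX = (r2, 0x1b)

0: ✓ CMP  NZCV=1010
1: ✓ MOVLE  r2←0x3f
2: ✓ ADDLE  r2←0xc7
3: ✓ ADDCS  r2←0xc9
4: ✓ CMP  NZCV=0010
5: ✓ MOVGT  r1←0x04
6: · SUBLT
7: ✓ SUBHI  r2←0x4e
8: ✓ CMP  NZCV=1001
9: ✓ MOVMI  r2←0x1b
10: · MOVHI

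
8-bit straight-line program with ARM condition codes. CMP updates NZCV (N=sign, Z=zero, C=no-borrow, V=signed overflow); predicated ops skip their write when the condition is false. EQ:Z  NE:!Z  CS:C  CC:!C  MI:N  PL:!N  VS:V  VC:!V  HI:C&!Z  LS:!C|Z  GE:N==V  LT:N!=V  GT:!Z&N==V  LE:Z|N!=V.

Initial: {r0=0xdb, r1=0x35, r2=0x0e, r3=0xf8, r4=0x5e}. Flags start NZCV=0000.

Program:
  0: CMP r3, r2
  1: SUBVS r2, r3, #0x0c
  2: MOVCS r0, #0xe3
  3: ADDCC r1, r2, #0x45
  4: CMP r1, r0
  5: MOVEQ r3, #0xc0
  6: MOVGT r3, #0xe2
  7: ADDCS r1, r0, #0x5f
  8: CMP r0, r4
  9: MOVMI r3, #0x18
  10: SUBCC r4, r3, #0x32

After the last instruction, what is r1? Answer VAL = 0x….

0: ✓ CMP  NZCV=1010
1: · SUBVS
2: ✓ MOVCS  r0←0xe3
3: · ADDCC
4: ✓ CMP  NZCV=0000
5: · MOVEQ
6: ✓ MOVGT  r3←0xe2
7: · ADDCS
8: ✓ CMP  NZCV=1010
9: ✓ MOVMI  r3←0x18
10: · SUBCC

VAL = 0x35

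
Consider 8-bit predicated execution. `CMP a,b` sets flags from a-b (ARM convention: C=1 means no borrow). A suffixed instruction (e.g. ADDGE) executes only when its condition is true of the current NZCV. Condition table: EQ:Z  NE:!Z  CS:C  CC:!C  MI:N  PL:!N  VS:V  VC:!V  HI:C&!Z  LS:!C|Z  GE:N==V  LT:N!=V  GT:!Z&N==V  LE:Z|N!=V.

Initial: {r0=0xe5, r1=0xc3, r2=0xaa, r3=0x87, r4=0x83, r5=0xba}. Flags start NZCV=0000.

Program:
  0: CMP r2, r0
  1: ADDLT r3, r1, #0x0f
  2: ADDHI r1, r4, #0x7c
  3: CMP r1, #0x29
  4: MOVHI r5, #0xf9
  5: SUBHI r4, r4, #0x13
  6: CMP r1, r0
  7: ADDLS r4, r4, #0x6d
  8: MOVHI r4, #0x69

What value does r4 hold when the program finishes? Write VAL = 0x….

VAL = 0xdd

0: ✓ CMP  NZCV=1000
1: ✓ ADDLT  r3←0xd2
2: · ADDHI
3: ✓ CMP  NZCV=1010
4: ✓ MOVHI  r5←0xf9
5: ✓ SUBHI  r4←0x70
6: ✓ CMP  NZCV=1000
7: ✓ ADDLS  r4←0xdd
8: · MOVHI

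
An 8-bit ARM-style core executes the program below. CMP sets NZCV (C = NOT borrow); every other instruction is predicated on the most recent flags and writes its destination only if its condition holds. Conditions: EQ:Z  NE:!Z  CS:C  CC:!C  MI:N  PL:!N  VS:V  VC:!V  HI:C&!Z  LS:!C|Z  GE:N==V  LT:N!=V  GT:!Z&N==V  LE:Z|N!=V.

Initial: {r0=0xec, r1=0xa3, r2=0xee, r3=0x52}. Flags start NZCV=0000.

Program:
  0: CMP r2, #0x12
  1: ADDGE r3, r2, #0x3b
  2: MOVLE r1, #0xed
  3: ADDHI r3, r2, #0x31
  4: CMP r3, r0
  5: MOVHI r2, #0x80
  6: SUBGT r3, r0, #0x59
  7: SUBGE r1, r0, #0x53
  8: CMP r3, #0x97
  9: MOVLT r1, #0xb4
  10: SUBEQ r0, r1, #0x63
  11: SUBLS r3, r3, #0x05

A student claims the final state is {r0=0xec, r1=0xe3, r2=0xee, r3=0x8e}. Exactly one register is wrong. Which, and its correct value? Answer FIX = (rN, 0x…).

[0] flags=1010 → (cmp)
[1] flags=1010 GE?F → skip
[2] flags=1010 LE?T → r1=0xed
[3] flags=1010 HI?T → r3=0x1f
[4] flags=0000 → (cmp)
[5] flags=0000 HI?F → skip
[6] flags=0000 GT?T → r3=0x93
[7] flags=0000 GE?T → r1=0x99
[8] flags=1000 → (cmp)
[9] flags=1000 LT?T → r1=0xb4
[10] flags=1000 EQ?F → skip
[11] flags=1000 LS?T → r3=0x8e

FIX = (r1, 0xb4)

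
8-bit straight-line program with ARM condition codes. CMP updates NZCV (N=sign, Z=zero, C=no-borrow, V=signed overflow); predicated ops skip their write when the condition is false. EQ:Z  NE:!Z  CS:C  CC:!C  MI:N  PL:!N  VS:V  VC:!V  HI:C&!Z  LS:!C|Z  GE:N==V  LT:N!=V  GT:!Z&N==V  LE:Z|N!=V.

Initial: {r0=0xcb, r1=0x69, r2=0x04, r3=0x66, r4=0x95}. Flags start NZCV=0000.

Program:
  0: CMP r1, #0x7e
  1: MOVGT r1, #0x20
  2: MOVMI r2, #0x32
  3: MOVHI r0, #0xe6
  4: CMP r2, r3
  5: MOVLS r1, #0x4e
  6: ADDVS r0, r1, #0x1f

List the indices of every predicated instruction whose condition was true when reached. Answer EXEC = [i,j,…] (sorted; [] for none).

0: ✓ CMP  NZCV=1000
1: · MOVGT
2: ✓ MOVMI  r2←0x32
3: · MOVHI
4: ✓ CMP  NZCV=1000
5: ✓ MOVLS  r1←0x4e
6: · ADDVS

EXEC = [2,5]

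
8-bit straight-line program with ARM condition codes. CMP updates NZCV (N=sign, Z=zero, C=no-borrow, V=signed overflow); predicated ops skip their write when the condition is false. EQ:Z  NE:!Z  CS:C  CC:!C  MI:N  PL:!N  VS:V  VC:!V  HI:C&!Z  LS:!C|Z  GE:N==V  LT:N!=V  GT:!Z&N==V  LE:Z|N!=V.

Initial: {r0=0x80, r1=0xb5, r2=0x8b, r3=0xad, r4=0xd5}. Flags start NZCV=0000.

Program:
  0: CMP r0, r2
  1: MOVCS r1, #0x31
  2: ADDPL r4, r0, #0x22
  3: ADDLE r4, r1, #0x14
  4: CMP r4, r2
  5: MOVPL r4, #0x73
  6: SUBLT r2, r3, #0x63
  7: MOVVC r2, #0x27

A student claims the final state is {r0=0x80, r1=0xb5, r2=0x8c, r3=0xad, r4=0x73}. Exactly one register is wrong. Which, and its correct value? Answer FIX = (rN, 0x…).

0: ✓ CMP  NZCV=1000
1: · MOVCS
2: · ADDPL
3: ✓ ADDLE  r4←0xc9
4: ✓ CMP  NZCV=0010
5: ✓ MOVPL  r4←0x73
6: · SUBLT
7: ✓ MOVVC  r2←0x27

FIX = (r2, 0x27)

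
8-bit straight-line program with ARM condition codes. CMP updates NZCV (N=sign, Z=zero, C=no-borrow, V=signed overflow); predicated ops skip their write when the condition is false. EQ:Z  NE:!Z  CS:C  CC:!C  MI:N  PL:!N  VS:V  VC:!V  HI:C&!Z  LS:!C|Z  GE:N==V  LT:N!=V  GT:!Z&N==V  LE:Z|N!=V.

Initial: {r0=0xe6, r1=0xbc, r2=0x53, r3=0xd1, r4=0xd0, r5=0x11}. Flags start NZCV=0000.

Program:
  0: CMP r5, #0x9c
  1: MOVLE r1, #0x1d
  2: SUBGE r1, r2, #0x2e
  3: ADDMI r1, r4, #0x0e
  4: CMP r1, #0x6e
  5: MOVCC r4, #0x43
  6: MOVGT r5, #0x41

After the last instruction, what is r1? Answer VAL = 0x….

[0] flags=0000 → (cmp)
[1] flags=0000 LE?F → skip
[2] flags=0000 GE?T → r1=0x25
[3] flags=0000 MI?F → skip
[4] flags=1000 → (cmp)
[5] flags=1000 CC?T → r4=0x43
[6] flags=1000 GT?F → skip

VAL = 0x25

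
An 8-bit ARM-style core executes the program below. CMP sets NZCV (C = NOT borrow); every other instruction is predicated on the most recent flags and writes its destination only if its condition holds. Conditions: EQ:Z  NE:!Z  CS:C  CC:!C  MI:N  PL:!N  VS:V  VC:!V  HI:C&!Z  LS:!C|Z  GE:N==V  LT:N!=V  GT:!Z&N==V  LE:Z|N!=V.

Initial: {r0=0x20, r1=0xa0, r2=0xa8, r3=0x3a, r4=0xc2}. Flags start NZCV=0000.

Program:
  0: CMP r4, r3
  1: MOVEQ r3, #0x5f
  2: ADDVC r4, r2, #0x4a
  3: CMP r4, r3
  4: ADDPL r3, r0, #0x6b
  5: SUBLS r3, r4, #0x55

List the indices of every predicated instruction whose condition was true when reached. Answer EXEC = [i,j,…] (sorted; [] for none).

0: ✓ CMP  NZCV=1010
1: · MOVEQ
2: ✓ ADDVC  r4←0xf2
3: ✓ CMP  NZCV=1010
4: · ADDPL
5: · SUBLS

EXEC = [2]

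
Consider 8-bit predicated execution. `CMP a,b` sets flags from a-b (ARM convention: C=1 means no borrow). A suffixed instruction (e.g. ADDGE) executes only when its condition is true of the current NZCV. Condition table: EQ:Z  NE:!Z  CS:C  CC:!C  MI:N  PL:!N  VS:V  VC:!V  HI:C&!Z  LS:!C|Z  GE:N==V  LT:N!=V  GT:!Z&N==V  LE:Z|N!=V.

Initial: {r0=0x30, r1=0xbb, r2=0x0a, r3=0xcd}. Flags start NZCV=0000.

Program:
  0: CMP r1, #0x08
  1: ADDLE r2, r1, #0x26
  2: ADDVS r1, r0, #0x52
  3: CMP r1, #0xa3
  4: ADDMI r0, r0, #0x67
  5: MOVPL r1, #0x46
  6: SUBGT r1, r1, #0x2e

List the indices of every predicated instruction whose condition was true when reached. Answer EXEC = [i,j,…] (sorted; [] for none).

EXEC = [1,5,6]

[0] flags=1010 → (cmp)
[1] flags=1010 LE?T → r2=0xe1
[2] flags=1010 VS?F → skip
[3] flags=0010 → (cmp)
[4] flags=0010 MI?F → skip
[5] flags=0010 PL?T → r1=0x46
[6] flags=0010 GT?T → r1=0x18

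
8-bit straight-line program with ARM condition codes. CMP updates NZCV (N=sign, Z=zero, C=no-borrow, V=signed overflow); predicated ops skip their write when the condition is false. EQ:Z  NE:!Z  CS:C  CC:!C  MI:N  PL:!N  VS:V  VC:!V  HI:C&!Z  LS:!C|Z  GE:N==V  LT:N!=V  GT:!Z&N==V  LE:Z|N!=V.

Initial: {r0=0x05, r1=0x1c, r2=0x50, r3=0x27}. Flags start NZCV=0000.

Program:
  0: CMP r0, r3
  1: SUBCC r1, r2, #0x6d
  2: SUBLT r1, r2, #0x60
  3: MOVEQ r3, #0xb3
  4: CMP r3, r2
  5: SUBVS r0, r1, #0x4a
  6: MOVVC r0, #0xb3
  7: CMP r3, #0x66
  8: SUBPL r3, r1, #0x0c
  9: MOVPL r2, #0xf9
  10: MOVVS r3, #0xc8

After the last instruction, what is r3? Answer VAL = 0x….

0: ✓ CMP  NZCV=1000
1: ✓ SUBCC  r1←0xe3
2: ✓ SUBLT  r1←0xf0
3: · MOVEQ
4: ✓ CMP  NZCV=1000
5: · SUBVS
6: ✓ MOVVC  r0←0xb3
7: ✓ CMP  NZCV=1000
8: · SUBPL
9: · MOVPL
10: · MOVVS

VAL = 0x27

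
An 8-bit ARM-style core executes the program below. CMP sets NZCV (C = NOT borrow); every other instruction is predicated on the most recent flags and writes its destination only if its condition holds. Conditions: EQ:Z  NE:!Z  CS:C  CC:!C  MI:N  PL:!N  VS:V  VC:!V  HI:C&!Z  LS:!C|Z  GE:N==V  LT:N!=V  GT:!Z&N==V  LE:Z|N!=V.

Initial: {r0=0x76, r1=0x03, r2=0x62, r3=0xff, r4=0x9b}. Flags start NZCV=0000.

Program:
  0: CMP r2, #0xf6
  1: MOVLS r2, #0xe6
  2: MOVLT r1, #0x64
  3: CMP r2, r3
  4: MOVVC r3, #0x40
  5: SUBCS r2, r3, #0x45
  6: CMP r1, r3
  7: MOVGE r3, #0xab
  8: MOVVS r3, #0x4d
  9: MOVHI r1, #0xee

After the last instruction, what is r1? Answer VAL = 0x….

0: ✓ CMP  NZCV=0000
1: ✓ MOVLS  r2←0xe6
2: · MOVLT
3: ✓ CMP  NZCV=1000
4: ✓ MOVVC  r3←0x40
5: · SUBCS
6: ✓ CMP  NZCV=1000
7: · MOVGE
8: · MOVVS
9: · MOVHI

VAL = 0x03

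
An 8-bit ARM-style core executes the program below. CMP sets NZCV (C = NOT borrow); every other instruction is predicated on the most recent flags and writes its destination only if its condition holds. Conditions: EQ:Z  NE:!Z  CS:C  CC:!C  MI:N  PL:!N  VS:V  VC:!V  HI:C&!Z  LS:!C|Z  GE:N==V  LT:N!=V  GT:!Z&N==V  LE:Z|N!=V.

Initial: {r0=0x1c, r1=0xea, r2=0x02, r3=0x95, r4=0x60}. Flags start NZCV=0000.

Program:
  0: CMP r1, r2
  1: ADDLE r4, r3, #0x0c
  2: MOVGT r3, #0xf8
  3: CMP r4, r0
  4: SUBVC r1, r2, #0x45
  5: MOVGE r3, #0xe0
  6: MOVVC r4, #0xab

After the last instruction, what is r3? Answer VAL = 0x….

VAL = 0x95

0: ✓ CMP  NZCV=1010
1: ✓ ADDLE  r4←0xa1
2: · MOVGT
3: ✓ CMP  NZCV=1010
4: ✓ SUBVC  r1←0xbd
5: · MOVGE
6: ✓ MOVVC  r4←0xab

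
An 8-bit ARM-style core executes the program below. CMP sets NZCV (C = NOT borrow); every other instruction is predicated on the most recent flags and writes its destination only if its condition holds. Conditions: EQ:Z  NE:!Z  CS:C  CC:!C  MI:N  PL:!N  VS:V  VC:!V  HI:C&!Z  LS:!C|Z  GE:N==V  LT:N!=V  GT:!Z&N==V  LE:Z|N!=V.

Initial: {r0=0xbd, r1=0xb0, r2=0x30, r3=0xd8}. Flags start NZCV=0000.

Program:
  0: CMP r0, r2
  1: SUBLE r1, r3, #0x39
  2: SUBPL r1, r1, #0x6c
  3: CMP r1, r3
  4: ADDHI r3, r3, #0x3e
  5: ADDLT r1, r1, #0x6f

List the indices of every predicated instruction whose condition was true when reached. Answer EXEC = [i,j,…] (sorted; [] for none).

EXEC = [1,5]

0: ✓ CMP  NZCV=1010
1: ✓ SUBLE  r1←0x9f
2: · SUBPL
3: ✓ CMP  NZCV=1000
4: · ADDHI
5: ✓ ADDLT  r1←0x0e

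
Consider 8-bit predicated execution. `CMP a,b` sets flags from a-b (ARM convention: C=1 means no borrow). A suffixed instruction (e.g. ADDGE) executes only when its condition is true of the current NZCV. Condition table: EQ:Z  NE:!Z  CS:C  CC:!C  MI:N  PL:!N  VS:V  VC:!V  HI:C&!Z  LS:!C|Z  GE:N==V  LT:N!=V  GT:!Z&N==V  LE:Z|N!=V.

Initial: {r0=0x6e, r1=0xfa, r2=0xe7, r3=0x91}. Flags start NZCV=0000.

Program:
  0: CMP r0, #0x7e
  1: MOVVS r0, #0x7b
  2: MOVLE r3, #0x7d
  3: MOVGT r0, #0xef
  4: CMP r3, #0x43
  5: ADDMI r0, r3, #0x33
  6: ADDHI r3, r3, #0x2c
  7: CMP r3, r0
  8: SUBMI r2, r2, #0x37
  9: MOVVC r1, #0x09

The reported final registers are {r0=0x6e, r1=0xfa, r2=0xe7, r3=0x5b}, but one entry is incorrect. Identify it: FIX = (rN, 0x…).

0: ✓ CMP  NZCV=1000
1: · MOVVS
2: ✓ MOVLE  r3←0x7d
3: · MOVGT
4: ✓ CMP  NZCV=0010
5: · ADDMI
6: ✓ ADDHI  r3←0xa9
7: ✓ CMP  NZCV=0011
8: · SUBMI
9: · MOVVC

FIX = (r3, 0xa9)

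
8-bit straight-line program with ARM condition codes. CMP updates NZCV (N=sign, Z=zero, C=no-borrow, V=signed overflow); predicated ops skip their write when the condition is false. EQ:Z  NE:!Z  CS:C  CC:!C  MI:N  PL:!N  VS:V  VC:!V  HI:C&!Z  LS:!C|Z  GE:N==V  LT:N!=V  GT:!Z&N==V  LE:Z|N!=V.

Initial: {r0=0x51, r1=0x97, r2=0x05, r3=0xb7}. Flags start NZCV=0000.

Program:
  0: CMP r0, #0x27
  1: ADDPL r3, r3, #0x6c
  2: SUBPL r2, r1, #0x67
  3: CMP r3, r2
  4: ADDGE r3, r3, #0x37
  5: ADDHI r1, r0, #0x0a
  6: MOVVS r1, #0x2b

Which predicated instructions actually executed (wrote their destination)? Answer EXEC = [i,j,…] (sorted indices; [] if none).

[0] flags=0010 → (cmp)
[1] flags=0010 PL?T → r3=0x23
[2] flags=0010 PL?T → r2=0x30
[3] flags=1000 → (cmp)
[4] flags=1000 GE?F → skip
[5] flags=1000 HI?F → skip
[6] flags=1000 VS?F → skip

EXEC = [1,2]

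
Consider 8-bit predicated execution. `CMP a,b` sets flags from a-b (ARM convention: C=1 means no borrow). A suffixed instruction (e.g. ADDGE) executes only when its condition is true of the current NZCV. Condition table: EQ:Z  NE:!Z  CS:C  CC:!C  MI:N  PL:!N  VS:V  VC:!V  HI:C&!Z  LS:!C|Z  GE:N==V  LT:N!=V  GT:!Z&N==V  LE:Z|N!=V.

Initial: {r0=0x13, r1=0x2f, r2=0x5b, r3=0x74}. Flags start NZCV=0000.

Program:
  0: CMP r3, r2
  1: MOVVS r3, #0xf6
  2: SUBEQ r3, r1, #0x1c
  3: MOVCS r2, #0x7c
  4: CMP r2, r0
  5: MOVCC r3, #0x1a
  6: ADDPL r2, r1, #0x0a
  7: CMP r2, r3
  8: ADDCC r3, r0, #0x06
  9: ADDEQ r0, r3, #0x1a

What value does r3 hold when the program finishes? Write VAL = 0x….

0: ✓ CMP  NZCV=0010
1: · MOVVS
2: · SUBEQ
3: ✓ MOVCS  r2←0x7c
4: ✓ CMP  NZCV=0010
5: · MOVCC
6: ✓ ADDPL  r2←0x39
7: ✓ CMP  NZCV=1000
8: ✓ ADDCC  r3←0x19
9: · ADDEQ

VAL = 0x19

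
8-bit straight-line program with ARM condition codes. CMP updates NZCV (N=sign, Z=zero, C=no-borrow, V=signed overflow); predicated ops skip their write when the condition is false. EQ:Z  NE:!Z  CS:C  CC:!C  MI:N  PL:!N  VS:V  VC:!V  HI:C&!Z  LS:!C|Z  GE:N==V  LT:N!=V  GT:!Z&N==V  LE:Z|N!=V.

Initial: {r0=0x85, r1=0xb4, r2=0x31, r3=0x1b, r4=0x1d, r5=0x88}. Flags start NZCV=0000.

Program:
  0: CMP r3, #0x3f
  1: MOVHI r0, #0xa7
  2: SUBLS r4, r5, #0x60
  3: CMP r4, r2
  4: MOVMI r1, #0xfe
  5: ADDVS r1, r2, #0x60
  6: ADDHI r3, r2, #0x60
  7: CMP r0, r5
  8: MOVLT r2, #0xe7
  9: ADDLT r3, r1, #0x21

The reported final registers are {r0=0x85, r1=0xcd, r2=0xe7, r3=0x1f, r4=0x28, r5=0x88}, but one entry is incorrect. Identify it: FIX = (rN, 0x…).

FIX = (r1, 0xfe)

[0] flags=1000 → (cmp)
[1] flags=1000 HI?F → skip
[2] flags=1000 LS?T → r4=0x28
[3] flags=1000 → (cmp)
[4] flags=1000 MI?T → r1=0xfe
[5] flags=1000 VS?F → skip
[6] flags=1000 HI?F → skip
[7] flags=1000 → (cmp)
[8] flags=1000 LT?T → r2=0xe7
[9] flags=1000 LT?T → r3=0x1f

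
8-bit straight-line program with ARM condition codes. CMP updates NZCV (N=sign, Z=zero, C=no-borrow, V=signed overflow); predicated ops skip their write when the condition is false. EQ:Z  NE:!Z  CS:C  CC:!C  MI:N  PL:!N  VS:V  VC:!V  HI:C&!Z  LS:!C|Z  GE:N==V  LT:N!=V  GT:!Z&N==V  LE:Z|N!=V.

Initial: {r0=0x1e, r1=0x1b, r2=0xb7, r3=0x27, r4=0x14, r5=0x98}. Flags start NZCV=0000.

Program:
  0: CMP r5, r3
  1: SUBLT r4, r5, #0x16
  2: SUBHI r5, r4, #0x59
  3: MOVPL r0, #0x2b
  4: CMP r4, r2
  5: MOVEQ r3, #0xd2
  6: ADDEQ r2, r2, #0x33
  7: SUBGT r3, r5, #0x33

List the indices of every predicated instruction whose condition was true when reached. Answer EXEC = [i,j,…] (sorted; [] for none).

EXEC = [1,2,3]

[0] flags=0011 → (cmp)
[1] flags=0011 LT?T → r4=0x82
[2] flags=0011 HI?T → r5=0x29
[3] flags=0011 PL?T → r0=0x2b
[4] flags=1000 → (cmp)
[5] flags=1000 EQ?F → skip
[6] flags=1000 EQ?F → skip
[7] flags=1000 GT?F → skip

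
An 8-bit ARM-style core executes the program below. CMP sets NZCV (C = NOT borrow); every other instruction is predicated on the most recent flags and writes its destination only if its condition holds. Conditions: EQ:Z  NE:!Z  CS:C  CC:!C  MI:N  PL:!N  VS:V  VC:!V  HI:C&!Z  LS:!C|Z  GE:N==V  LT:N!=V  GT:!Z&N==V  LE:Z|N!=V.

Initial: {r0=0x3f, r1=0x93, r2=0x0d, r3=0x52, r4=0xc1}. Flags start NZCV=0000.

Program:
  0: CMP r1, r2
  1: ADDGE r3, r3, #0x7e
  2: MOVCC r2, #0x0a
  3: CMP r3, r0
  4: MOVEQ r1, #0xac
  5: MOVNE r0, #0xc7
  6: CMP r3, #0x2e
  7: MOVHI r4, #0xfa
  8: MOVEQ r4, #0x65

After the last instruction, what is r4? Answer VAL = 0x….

VAL = 0xfa

[0] flags=1010 → (cmp)
[1] flags=1010 GE?F → skip
[2] flags=1010 CC?F → skip
[3] flags=0010 → (cmp)
[4] flags=0010 EQ?F → skip
[5] flags=0010 NE?T → r0=0xc7
[6] flags=0010 → (cmp)
[7] flags=0010 HI?T → r4=0xfa
[8] flags=0010 EQ?F → skip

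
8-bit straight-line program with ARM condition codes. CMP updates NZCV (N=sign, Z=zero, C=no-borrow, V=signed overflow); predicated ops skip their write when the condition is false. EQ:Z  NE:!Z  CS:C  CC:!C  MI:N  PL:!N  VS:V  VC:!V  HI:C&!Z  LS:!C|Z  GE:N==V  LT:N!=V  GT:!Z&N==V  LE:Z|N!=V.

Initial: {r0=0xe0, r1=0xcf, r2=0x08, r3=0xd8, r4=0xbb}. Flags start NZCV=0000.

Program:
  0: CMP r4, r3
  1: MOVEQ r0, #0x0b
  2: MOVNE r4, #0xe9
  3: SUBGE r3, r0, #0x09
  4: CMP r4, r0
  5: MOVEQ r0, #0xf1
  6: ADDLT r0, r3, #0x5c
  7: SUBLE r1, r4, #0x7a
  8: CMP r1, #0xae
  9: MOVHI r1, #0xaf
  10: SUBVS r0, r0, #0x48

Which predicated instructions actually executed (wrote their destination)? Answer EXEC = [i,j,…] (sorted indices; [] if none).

EXEC = [2,9]

0: ✓ CMP  NZCV=1000
1: · MOVEQ
2: ✓ MOVNE  r4←0xe9
3: · SUBGE
4: ✓ CMP  NZCV=0010
5: · MOVEQ
6: · ADDLT
7: · SUBLE
8: ✓ CMP  NZCV=0010
9: ✓ MOVHI  r1←0xaf
10: · SUBVS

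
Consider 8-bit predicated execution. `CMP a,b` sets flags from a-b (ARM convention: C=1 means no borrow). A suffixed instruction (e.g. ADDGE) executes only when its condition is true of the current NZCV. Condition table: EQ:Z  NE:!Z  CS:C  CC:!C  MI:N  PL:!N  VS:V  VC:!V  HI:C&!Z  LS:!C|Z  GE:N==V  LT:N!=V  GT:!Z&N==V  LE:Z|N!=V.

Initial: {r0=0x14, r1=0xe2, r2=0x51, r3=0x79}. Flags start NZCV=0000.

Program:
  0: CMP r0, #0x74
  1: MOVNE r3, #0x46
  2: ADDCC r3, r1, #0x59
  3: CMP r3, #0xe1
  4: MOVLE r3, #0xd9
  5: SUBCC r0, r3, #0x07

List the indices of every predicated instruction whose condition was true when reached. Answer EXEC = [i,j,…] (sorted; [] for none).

0: ✓ CMP  NZCV=1000
1: ✓ MOVNE  r3←0x46
2: ✓ ADDCC  r3←0x3b
3: ✓ CMP  NZCV=0000
4: · MOVLE
5: ✓ SUBCC  r0←0x34

EXEC = [1,2,5]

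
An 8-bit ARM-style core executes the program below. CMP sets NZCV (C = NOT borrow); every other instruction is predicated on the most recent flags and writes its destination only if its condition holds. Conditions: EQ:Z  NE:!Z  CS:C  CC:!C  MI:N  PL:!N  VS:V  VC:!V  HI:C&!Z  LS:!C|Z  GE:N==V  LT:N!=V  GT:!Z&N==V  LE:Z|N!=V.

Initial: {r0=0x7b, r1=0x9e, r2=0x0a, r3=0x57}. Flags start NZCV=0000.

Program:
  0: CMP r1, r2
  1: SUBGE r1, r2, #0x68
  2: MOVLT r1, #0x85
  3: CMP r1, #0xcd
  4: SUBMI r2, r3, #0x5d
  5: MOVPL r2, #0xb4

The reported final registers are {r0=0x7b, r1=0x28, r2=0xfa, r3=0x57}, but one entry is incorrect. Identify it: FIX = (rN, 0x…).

FIX = (r1, 0x85)

[0] flags=1010 → (cmp)
[1] flags=1010 GE?F → skip
[2] flags=1010 LT?T → r1=0x85
[3] flags=1000 → (cmp)
[4] flags=1000 MI?T → r2=0xfa
[5] flags=1000 PL?F → skip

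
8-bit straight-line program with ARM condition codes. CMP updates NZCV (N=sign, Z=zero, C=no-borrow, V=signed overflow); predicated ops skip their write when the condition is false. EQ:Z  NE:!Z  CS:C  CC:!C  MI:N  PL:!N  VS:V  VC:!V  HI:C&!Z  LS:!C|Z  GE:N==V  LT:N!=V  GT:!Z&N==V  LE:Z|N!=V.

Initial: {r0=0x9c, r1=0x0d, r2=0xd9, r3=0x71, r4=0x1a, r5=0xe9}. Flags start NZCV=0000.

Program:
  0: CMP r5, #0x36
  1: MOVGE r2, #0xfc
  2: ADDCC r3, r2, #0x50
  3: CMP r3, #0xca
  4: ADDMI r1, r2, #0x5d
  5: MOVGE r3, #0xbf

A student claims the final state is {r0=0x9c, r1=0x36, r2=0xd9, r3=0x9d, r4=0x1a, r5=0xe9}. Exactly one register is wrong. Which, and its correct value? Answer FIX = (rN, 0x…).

FIX = (r3, 0xbf)

0: ✓ CMP  NZCV=1010
1: · MOVGE
2: · ADDCC
3: ✓ CMP  NZCV=1001
4: ✓ ADDMI  r1←0x36
5: ✓ MOVGE  r3←0xbf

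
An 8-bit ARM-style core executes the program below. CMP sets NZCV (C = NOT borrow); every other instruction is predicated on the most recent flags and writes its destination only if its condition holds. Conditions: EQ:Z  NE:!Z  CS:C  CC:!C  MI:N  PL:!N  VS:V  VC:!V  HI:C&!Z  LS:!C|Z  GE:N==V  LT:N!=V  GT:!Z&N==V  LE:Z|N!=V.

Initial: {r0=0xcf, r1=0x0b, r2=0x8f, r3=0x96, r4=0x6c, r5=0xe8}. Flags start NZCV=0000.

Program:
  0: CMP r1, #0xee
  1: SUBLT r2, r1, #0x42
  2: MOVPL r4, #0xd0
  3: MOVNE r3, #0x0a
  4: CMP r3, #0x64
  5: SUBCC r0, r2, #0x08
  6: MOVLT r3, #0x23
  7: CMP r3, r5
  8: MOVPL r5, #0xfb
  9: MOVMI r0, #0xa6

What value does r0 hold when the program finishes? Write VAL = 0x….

VAL = 0x87

[0] flags=0000 → (cmp)
[1] flags=0000 LT?F → skip
[2] flags=0000 PL?T → r4=0xd0
[3] flags=0000 NE?T → r3=0x0a
[4] flags=1000 → (cmp)
[5] flags=1000 CC?T → r0=0x87
[6] flags=1000 LT?T → r3=0x23
[7] flags=0000 → (cmp)
[8] flags=0000 PL?T → r5=0xfb
[9] flags=0000 MI?F → skip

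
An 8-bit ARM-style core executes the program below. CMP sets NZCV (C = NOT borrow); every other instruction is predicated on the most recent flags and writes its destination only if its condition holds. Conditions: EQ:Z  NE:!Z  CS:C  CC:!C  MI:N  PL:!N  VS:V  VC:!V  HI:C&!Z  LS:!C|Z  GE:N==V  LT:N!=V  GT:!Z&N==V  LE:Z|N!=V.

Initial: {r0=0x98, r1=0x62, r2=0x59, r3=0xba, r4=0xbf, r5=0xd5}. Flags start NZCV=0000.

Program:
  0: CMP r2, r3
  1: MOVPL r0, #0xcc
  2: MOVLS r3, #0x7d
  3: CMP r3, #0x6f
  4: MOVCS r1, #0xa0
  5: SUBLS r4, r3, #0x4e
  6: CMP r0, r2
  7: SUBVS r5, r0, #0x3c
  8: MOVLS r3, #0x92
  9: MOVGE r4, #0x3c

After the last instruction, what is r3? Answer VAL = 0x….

[0] flags=1001 → (cmp)
[1] flags=1001 PL?F → skip
[2] flags=1001 LS?T → r3=0x7d
[3] flags=0010 → (cmp)
[4] flags=0010 CS?T → r1=0xa0
[5] flags=0010 LS?F → skip
[6] flags=0011 → (cmp)
[7] flags=0011 VS?T → r5=0x5c
[8] flags=0011 LS?F → skip
[9] flags=0011 GE?F → skip

VAL = 0x7d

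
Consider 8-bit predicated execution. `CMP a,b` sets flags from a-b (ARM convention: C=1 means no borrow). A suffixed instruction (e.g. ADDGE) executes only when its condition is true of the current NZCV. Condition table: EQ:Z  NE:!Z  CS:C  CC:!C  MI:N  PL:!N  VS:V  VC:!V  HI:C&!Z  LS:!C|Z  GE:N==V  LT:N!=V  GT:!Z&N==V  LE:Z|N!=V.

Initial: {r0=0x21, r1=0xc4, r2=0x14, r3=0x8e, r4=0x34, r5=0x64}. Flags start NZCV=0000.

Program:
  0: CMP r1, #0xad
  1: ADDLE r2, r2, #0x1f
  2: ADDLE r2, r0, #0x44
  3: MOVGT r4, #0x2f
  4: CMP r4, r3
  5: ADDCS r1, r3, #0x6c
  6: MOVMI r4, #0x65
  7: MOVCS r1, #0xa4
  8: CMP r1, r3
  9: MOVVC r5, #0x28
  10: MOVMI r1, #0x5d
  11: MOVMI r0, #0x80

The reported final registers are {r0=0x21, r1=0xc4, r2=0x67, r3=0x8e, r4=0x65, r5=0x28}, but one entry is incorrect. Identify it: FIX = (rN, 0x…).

FIX = (r2, 0x14)

[0] flags=0010 → (cmp)
[1] flags=0010 LE?F → skip
[2] flags=0010 LE?F → skip
[3] flags=0010 GT?T → r4=0x2f
[4] flags=1001 → (cmp)
[5] flags=1001 CS?F → skip
[6] flags=1001 MI?T → r4=0x65
[7] flags=1001 CS?F → skip
[8] flags=0010 → (cmp)
[9] flags=0010 VC?T → r5=0x28
[10] flags=0010 MI?F → skip
[11] flags=0010 MI?F → skip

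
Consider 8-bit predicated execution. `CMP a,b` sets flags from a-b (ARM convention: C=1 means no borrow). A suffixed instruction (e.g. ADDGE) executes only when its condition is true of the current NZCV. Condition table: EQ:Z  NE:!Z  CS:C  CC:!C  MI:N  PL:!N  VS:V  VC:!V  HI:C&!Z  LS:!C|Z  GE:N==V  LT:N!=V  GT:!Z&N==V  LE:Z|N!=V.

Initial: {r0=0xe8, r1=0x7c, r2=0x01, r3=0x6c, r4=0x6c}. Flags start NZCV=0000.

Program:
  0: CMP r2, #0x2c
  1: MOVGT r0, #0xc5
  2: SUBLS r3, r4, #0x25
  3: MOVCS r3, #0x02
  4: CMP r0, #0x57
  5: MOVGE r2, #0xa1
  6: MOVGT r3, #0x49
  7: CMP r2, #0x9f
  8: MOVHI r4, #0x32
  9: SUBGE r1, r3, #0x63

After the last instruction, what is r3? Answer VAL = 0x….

0: ✓ CMP  NZCV=1000
1: · MOVGT
2: ✓ SUBLS  r3←0x47
3: · MOVCS
4: ✓ CMP  NZCV=1010
5: · MOVGE
6: · MOVGT
7: ✓ CMP  NZCV=0000
8: · MOVHI
9: ✓ SUBGE  r1←0xe4

VAL = 0x47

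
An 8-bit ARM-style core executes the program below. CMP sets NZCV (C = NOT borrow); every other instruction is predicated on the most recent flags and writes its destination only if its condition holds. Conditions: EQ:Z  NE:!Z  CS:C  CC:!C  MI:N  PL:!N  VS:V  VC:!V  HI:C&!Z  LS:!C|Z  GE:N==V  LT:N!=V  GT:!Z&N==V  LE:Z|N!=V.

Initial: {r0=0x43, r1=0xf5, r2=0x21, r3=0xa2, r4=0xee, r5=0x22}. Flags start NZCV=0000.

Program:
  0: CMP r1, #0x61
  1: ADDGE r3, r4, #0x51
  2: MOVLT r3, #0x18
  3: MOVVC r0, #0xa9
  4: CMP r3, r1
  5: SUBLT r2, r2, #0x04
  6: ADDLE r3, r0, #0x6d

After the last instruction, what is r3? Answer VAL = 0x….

VAL = 0x18

0: ✓ CMP  NZCV=1010
1: · ADDGE
2: ✓ MOVLT  r3←0x18
3: ✓ MOVVC  r0←0xa9
4: ✓ CMP  NZCV=0000
5: · SUBLT
6: · ADDLE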